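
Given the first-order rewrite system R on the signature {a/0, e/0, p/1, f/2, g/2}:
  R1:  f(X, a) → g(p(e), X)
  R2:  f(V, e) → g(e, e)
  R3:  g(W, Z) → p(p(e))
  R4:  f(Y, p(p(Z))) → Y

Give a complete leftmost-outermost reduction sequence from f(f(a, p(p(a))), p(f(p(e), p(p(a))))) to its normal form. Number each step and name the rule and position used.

1. f(f(a, p(p(a))), p(f(p(e), p(p(a)))))  →  f(a, p(f(p(e), p(p(a)))))   [R4 at 1]
2. f(a, p(f(p(e), p(p(a)))))  →  f(a, p(p(e)))   [R4 at 2.1]
3. f(a, p(p(e)))  →  a   [R4 at ε]

a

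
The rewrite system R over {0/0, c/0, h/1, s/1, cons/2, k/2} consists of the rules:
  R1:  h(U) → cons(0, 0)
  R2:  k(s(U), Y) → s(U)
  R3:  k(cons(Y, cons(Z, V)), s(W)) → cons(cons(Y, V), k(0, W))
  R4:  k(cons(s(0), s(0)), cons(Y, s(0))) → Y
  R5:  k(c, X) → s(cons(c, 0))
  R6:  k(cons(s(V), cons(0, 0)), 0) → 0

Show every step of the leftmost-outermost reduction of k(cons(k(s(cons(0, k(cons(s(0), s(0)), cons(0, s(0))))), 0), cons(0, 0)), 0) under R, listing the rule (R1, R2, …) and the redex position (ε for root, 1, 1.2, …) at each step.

0

1. k(cons(k(s(cons(0, k(cons(s(0), s(0)), cons(0, s(0))))), 0), cons(0, 0)), 0)  →  k(cons(s(cons(0, k(cons(s(0), s(0)), cons(0, s(0))))), cons(0, 0)), 0)   [R2 at 1.1]
2. k(cons(s(cons(0, k(cons(s(0), s(0)), cons(0, s(0))))), cons(0, 0)), 0)  →  0   [R6 at ε]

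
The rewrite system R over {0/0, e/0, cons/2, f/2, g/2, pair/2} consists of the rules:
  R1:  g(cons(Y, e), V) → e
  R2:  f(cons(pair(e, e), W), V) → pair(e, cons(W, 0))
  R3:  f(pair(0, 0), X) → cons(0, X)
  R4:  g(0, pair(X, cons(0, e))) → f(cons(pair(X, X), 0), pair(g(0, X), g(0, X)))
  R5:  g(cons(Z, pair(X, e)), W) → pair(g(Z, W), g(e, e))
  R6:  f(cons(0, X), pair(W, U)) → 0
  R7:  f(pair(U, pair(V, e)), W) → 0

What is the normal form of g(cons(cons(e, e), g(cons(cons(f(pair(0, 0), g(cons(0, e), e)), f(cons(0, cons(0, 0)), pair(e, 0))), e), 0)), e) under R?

1. g(cons(cons(e, e), g(cons(cons(f(pair(0, 0), g(cons(0, e), e)), f(cons(0, cons(0, 0)), pair(e, 0))), e), 0)), e)  →  g(cons(cons(e, e), e), e)   [R1 at 1.2]
2. g(cons(cons(e, e), e), e)  →  e   [R1 at ε]

e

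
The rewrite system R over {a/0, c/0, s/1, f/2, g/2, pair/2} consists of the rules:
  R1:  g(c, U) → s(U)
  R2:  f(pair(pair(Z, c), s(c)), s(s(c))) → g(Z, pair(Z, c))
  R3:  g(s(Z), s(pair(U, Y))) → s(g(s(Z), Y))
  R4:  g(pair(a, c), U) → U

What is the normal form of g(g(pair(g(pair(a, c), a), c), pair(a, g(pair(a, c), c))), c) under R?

1. g(g(pair(g(pair(a, c), a), c), pair(a, g(pair(a, c), c))), c)  →  g(g(pair(a, c), pair(a, g(pair(a, c), c))), c)   [R4 at 1.1.1]
2. g(g(pair(a, c), pair(a, g(pair(a, c), c))), c)  →  g(pair(a, g(pair(a, c), c)), c)   [R4 at 1]
3. g(pair(a, g(pair(a, c), c)), c)  →  g(pair(a, c), c)   [R4 at 1.2]
4. g(pair(a, c), c)  →  c   [R4 at ε]

c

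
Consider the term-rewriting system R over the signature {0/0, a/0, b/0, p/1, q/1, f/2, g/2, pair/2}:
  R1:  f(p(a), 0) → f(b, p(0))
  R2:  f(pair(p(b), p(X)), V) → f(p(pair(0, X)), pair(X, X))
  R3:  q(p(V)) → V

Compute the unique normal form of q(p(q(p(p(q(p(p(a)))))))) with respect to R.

1. q(p(q(p(p(q(p(p(a))))))))  →  q(p(p(q(p(p(a))))))   [R3 at ε]
2. q(p(p(q(p(p(a))))))  →  p(q(p(p(a))))   [R3 at ε]
3. p(q(p(p(a))))  →  p(p(a))   [R3 at 1]

p(p(a))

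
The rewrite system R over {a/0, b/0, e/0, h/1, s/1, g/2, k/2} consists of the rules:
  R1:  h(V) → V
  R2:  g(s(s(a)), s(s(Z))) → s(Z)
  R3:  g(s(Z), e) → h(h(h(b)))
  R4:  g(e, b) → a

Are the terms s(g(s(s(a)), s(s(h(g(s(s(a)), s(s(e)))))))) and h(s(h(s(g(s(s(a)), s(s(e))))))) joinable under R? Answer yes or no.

yes — NF(t₁) = s(s(s(e))), NF(t₂) = s(s(s(e)))

Reduce t₁ = s(g(s(s(a)), s(s(h(g(s(s(a)), s(s(e)))))))):
1. s(g(s(s(a)), s(s(h(g(s(s(a)), s(s(e))))))))  →  s(s(h(g(s(s(a)), s(s(e))))))   [R2 at 1]
2. s(s(h(g(s(s(a)), s(s(e))))))  →  s(s(g(s(s(a)), s(s(e)))))   [R1 at 1.1]
3. s(s(g(s(s(a)), s(s(e)))))  →  s(s(s(e)))   [R2 at 1.1]

Reduce t₂ = h(s(h(s(g(s(s(a)), s(s(e))))))):
1. h(s(h(s(g(s(s(a)), s(s(e)))))))  →  s(h(s(g(s(s(a)), s(s(e))))))   [R1 at ε]
2. s(h(s(g(s(s(a)), s(s(e))))))  →  s(s(g(s(s(a)), s(s(e)))))   [R1 at 1]
3. s(s(g(s(s(a)), s(s(e)))))  →  s(s(s(e)))   [R2 at 1.1]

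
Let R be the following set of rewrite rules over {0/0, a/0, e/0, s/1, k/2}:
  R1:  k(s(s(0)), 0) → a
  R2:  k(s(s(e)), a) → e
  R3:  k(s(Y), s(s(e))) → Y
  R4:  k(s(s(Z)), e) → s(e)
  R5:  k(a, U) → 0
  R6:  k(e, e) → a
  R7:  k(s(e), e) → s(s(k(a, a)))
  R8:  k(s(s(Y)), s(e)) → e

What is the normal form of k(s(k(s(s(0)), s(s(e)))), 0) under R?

a

1. k(s(k(s(s(0)), s(s(e)))), 0)  →  k(s(s(0)), 0)   [R3 at 1.1]
2. k(s(s(0)), 0)  →  a   [R1 at ε]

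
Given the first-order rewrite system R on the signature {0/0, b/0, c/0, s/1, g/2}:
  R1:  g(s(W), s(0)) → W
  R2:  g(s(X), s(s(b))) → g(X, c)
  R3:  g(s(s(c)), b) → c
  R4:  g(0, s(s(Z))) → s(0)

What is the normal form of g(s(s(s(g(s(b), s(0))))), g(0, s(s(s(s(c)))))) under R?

s(s(b))

1. g(s(s(s(g(s(b), s(0))))), g(0, s(s(s(s(c))))))  →  g(s(s(s(b))), g(0, s(s(s(s(c))))))   [R1 at 1.1.1.1]
2. g(s(s(s(b))), g(0, s(s(s(s(c))))))  →  g(s(s(s(b))), s(0))   [R4 at 2]
3. g(s(s(s(b))), s(0))  →  s(s(b))   [R1 at ε]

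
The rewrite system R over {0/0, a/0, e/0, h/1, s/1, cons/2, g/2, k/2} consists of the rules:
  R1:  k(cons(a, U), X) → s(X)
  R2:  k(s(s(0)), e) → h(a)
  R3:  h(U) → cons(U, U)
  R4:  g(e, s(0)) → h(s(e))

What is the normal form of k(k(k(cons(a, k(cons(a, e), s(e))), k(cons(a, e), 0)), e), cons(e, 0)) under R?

1. k(k(k(cons(a, k(cons(a, e), s(e))), k(cons(a, e), 0)), e), cons(e, 0))  →  k(k(s(k(cons(a, e), 0)), e), cons(e, 0))   [R1 at 1.1]
2. k(k(s(k(cons(a, e), 0)), e), cons(e, 0))  →  k(k(s(s(0)), e), cons(e, 0))   [R1 at 1.1.1]
3. k(k(s(s(0)), e), cons(e, 0))  →  k(h(a), cons(e, 0))   [R2 at 1]
4. k(h(a), cons(e, 0))  →  k(cons(a, a), cons(e, 0))   [R3 at 1]
5. k(cons(a, a), cons(e, 0))  →  s(cons(e, 0))   [R1 at ε]

s(cons(e, 0))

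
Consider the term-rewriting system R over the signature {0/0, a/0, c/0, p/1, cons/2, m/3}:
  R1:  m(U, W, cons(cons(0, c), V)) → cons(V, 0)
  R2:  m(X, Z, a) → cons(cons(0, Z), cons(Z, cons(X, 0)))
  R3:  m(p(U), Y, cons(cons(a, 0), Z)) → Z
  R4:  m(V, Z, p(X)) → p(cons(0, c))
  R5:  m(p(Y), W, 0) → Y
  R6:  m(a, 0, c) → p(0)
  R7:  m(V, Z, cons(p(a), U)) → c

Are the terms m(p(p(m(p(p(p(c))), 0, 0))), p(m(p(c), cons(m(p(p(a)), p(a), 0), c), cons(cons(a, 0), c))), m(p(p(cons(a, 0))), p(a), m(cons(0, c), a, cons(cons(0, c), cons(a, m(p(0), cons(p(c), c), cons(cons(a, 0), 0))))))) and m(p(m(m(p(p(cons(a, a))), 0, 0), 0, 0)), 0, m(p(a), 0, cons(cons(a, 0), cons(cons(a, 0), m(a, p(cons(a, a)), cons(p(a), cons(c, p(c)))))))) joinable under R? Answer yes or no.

Reduce t₁ = m(p(p(m(p(p(p(c))), 0, 0))), p(m(p(c), cons(m(p(p(a)), p(a), 0), c), cons(cons(a, 0), c))), m(p(p(cons(a, 0))), p(a), m(cons(0, c), a, cons(cons(0, c), cons(a, m(p(0), cons(p(c), c), cons(cons(a, 0), 0))))))):
1. m(p(p(m(p(p(p(c))), 0, 0))), p(m(p(c), cons(m(p(p(a)), p(a), 0), c), cons(cons(a, 0), c))), m(p(p(cons(a, 0))), p(a), m(cons(0, c), a, cons(cons(0, c), cons(a, m(p(0), cons(p(c), c), cons(cons(a, 0), 0)))))))  →  m(p(p(p(p(c)))), p(m(p(c), cons(m(p(p(a)), p(a), 0), c), cons(cons(a, 0), c))), m(p(p(cons(a, 0))), p(a), m(cons(0, c), a, cons(cons(0, c), cons(a, m(p(0), cons(p(c), c), cons(cons(a, 0), 0)))))))   [R5 at 1.1.1]
2. m(p(p(p(p(c)))), p(m(p(c), cons(m(p(p(a)), p(a), 0), c), cons(cons(a, 0), c))), m(p(p(cons(a, 0))), p(a), m(cons(0, c), a, cons(cons(0, c), cons(a, m(p(0), cons(p(c), c), cons(cons(a, 0), 0)))))))  →  m(p(p(p(p(c)))), p(c), m(p(p(cons(a, 0))), p(a), m(cons(0, c), a, cons(cons(0, c), cons(a, m(p(0), cons(p(c), c), cons(cons(a, 0), 0)))))))   [R3 at 2.1]
3. m(p(p(p(p(c)))), p(c), m(p(p(cons(a, 0))), p(a), m(cons(0, c), a, cons(cons(0, c), cons(a, m(p(0), cons(p(c), c), cons(cons(a, 0), 0)))))))  →  m(p(p(p(p(c)))), p(c), m(p(p(cons(a, 0))), p(a), cons(cons(a, m(p(0), cons(p(c), c), cons(cons(a, 0), 0))), 0)))   [R1 at 3.3]
4. m(p(p(p(p(c)))), p(c), m(p(p(cons(a, 0))), p(a), cons(cons(a, m(p(0), cons(p(c), c), cons(cons(a, 0), 0))), 0)))  →  m(p(p(p(p(c)))), p(c), m(p(p(cons(a, 0))), p(a), cons(cons(a, 0), 0)))   [R3 at 3.3.1.2]
5. m(p(p(p(p(c)))), p(c), m(p(p(cons(a, 0))), p(a), cons(cons(a, 0), 0)))  →  m(p(p(p(p(c)))), p(c), 0)   [R3 at 3]
6. m(p(p(p(p(c)))), p(c), 0)  →  p(p(p(c)))   [R5 at ε]

Reduce t₂ = m(p(m(m(p(p(cons(a, a))), 0, 0), 0, 0)), 0, m(p(a), 0, cons(cons(a, 0), cons(cons(a, 0), m(a, p(cons(a, a)), cons(p(a), cons(c, p(c)))))))):
1. m(p(m(m(p(p(cons(a, a))), 0, 0), 0, 0)), 0, m(p(a), 0, cons(cons(a, 0), cons(cons(a, 0), m(a, p(cons(a, a)), cons(p(a), cons(c, p(c))))))))  →  m(p(m(p(cons(a, a)), 0, 0)), 0, m(p(a), 0, cons(cons(a, 0), cons(cons(a, 0), m(a, p(cons(a, a)), cons(p(a), cons(c, p(c))))))))   [R5 at 1.1.1]
2. m(p(m(p(cons(a, a)), 0, 0)), 0, m(p(a), 0, cons(cons(a, 0), cons(cons(a, 0), m(a, p(cons(a, a)), cons(p(a), cons(c, p(c))))))))  →  m(p(cons(a, a)), 0, m(p(a), 0, cons(cons(a, 0), cons(cons(a, 0), m(a, p(cons(a, a)), cons(p(a), cons(c, p(c))))))))   [R5 at 1.1]
3. m(p(cons(a, a)), 0, m(p(a), 0, cons(cons(a, 0), cons(cons(a, 0), m(a, p(cons(a, a)), cons(p(a), cons(c, p(c))))))))  →  m(p(cons(a, a)), 0, cons(cons(a, 0), m(a, p(cons(a, a)), cons(p(a), cons(c, p(c))))))   [R3 at 3]
4. m(p(cons(a, a)), 0, cons(cons(a, 0), m(a, p(cons(a, a)), cons(p(a), cons(c, p(c))))))  →  m(a, p(cons(a, a)), cons(p(a), cons(c, p(c))))   [R3 at ε]
5. m(a, p(cons(a, a)), cons(p(a), cons(c, p(c))))  →  c   [R7 at ε]

no — NF(t₁) = p(p(p(c))), NF(t₂) = c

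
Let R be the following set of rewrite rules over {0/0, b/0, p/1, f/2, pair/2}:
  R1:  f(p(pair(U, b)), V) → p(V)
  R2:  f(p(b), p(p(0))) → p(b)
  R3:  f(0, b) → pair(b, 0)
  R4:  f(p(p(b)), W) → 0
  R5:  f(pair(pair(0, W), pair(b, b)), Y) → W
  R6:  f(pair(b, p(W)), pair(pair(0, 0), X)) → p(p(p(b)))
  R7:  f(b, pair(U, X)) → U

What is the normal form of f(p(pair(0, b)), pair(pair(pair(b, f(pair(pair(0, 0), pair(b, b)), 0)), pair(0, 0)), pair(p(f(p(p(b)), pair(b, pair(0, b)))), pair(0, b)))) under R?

1. f(p(pair(0, b)), pair(pair(pair(b, f(pair(pair(0, 0), pair(b, b)), 0)), pair(0, 0)), pair(p(f(p(p(b)), pair(b, pair(0, b)))), pair(0, b))))  →  p(pair(pair(pair(b, f(pair(pair(0, 0), pair(b, b)), 0)), pair(0, 0)), pair(p(f(p(p(b)), pair(b, pair(0, b)))), pair(0, b))))   [R1 at ε]
2. p(pair(pair(pair(b, f(pair(pair(0, 0), pair(b, b)), 0)), pair(0, 0)), pair(p(f(p(p(b)), pair(b, pair(0, b)))), pair(0, b))))  →  p(pair(pair(pair(b, 0), pair(0, 0)), pair(p(f(p(p(b)), pair(b, pair(0, b)))), pair(0, b))))   [R5 at 1.1.1.2]
3. p(pair(pair(pair(b, 0), pair(0, 0)), pair(p(f(p(p(b)), pair(b, pair(0, b)))), pair(0, b))))  →  p(pair(pair(pair(b, 0), pair(0, 0)), pair(p(0), pair(0, b))))   [R4 at 1.2.1.1]

p(pair(pair(pair(b, 0), pair(0, 0)), pair(p(0), pair(0, b))))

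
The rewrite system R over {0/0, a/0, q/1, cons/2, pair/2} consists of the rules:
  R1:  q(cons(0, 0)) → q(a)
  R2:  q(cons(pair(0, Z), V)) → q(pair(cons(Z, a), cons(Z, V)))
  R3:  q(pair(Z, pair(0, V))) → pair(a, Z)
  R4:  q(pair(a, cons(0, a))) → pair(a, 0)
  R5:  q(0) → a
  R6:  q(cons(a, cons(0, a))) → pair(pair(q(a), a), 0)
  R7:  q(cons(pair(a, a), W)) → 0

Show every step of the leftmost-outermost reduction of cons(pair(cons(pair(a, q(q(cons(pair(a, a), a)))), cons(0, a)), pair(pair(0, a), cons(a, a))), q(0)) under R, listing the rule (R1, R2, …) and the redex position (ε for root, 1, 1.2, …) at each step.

1. cons(pair(cons(pair(a, q(q(cons(pair(a, a), a)))), cons(0, a)), pair(pair(0, a), cons(a, a))), q(0))  →  cons(pair(cons(pair(a, q(0)), cons(0, a)), pair(pair(0, a), cons(a, a))), q(0))   [R7 at 1.1.1.2.1]
2. cons(pair(cons(pair(a, q(0)), cons(0, a)), pair(pair(0, a), cons(a, a))), q(0))  →  cons(pair(cons(pair(a, a), cons(0, a)), pair(pair(0, a), cons(a, a))), q(0))   [R5 at 1.1.1.2]
3. cons(pair(cons(pair(a, a), cons(0, a)), pair(pair(0, a), cons(a, a))), q(0))  →  cons(pair(cons(pair(a, a), cons(0, a)), pair(pair(0, a), cons(a, a))), a)   [R5 at 2]

cons(pair(cons(pair(a, a), cons(0, a)), pair(pair(0, a), cons(a, a))), a)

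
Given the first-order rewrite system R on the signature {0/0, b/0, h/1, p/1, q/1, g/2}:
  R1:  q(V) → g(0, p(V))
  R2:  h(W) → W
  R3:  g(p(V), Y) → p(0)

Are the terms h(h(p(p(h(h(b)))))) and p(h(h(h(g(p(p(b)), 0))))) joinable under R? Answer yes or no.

no — NF(t₁) = p(p(b)), NF(t₂) = p(p(0))

Reduce t₁ = h(h(p(p(h(h(b)))))):
1. h(h(p(p(h(h(b))))))  →  h(p(p(h(h(b)))))   [R2 at ε]
2. h(p(p(h(h(b)))))  →  p(p(h(h(b))))   [R2 at ε]
3. p(p(h(h(b))))  →  p(p(h(b)))   [R2 at 1.1]
4. p(p(h(b)))  →  p(p(b))   [R2 at 1.1]

Reduce t₂ = p(h(h(h(g(p(p(b)), 0))))):
1. p(h(h(h(g(p(p(b)), 0)))))  →  p(h(h(g(p(p(b)), 0))))   [R2 at 1]
2. p(h(h(g(p(p(b)), 0))))  →  p(h(g(p(p(b)), 0)))   [R2 at 1]
3. p(h(g(p(p(b)), 0)))  →  p(g(p(p(b)), 0))   [R2 at 1]
4. p(g(p(p(b)), 0))  →  p(p(0))   [R3 at 1]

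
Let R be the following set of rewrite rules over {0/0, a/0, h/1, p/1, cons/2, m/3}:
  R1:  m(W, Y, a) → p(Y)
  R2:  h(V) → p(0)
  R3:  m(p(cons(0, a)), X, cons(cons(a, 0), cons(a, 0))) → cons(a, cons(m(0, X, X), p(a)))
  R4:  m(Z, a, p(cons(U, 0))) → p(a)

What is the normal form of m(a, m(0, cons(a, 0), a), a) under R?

1. m(a, m(0, cons(a, 0), a), a)  →  p(m(0, cons(a, 0), a))   [R1 at ε]
2. p(m(0, cons(a, 0), a))  →  p(p(cons(a, 0)))   [R1 at 1]

p(p(cons(a, 0)))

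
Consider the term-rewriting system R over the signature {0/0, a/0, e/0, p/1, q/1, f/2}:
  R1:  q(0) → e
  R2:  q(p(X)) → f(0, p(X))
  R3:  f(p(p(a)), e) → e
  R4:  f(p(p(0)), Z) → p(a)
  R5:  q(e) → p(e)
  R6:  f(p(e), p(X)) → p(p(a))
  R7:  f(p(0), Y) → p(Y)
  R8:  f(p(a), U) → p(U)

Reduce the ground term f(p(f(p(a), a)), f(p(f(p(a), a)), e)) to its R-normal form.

e

1. f(p(f(p(a), a)), f(p(f(p(a), a)), e))  →  f(p(p(a)), f(p(f(p(a), a)), e))   [R8 at 1.1]
2. f(p(p(a)), f(p(f(p(a), a)), e))  →  f(p(p(a)), f(p(p(a)), e))   [R8 at 2.1.1]
3. f(p(p(a)), f(p(p(a)), e))  →  f(p(p(a)), e)   [R3 at 2]
4. f(p(p(a)), e)  →  e   [R3 at ε]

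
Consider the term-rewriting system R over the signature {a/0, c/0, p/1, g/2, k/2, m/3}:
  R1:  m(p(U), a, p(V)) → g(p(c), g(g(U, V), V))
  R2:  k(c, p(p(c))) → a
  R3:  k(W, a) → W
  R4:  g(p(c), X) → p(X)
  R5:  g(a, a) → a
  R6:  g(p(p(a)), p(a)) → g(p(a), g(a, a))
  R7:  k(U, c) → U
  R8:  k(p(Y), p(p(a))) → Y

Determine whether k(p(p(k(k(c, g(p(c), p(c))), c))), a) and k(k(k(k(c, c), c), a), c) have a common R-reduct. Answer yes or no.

no — NF(t₁) = p(p(a)), NF(t₂) = c

Reduce t₁ = k(p(p(k(k(c, g(p(c), p(c))), c))), a):
1. k(p(p(k(k(c, g(p(c), p(c))), c))), a)  →  p(p(k(k(c, g(p(c), p(c))), c)))   [R3 at ε]
2. p(p(k(k(c, g(p(c), p(c))), c)))  →  p(p(k(c, g(p(c), p(c)))))   [R7 at 1.1]
3. p(p(k(c, g(p(c), p(c)))))  →  p(p(k(c, p(p(c)))))   [R4 at 1.1.2]
4. p(p(k(c, p(p(c)))))  →  p(p(a))   [R2 at 1.1]

Reduce t₂ = k(k(k(k(c, c), c), a), c):
1. k(k(k(k(c, c), c), a), c)  →  k(k(k(c, c), c), a)   [R7 at ε]
2. k(k(k(c, c), c), a)  →  k(k(c, c), c)   [R3 at ε]
3. k(k(c, c), c)  →  k(c, c)   [R7 at ε]
4. k(c, c)  →  c   [R7 at ε]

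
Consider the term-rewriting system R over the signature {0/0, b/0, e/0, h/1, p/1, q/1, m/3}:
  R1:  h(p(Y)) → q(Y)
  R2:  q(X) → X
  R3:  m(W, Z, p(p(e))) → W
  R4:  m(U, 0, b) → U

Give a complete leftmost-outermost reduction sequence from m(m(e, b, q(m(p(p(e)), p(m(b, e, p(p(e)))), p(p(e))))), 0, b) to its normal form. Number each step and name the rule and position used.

e

1. m(m(e, b, q(m(p(p(e)), p(m(b, e, p(p(e)))), p(p(e))))), 0, b)  →  m(e, b, q(m(p(p(e)), p(m(b, e, p(p(e)))), p(p(e)))))   [R4 at ε]
2. m(e, b, q(m(p(p(e)), p(m(b, e, p(p(e)))), p(p(e)))))  →  m(e, b, m(p(p(e)), p(m(b, e, p(p(e)))), p(p(e))))   [R2 at 3]
3. m(e, b, m(p(p(e)), p(m(b, e, p(p(e)))), p(p(e))))  →  m(e, b, p(p(e)))   [R3 at 3]
4. m(e, b, p(p(e)))  →  e   [R3 at ε]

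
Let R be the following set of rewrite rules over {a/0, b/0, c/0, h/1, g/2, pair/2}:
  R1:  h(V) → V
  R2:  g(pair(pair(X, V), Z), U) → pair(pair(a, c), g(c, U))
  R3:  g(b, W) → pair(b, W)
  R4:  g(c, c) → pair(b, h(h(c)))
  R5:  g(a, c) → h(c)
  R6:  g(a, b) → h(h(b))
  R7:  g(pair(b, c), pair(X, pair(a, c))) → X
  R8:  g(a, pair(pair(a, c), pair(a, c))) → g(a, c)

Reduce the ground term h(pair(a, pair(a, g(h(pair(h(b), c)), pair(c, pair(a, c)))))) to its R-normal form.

pair(a, pair(a, c))

1. h(pair(a, pair(a, g(h(pair(h(b), c)), pair(c, pair(a, c))))))  →  pair(a, pair(a, g(h(pair(h(b), c)), pair(c, pair(a, c)))))   [R1 at ε]
2. pair(a, pair(a, g(h(pair(h(b), c)), pair(c, pair(a, c)))))  →  pair(a, pair(a, g(pair(h(b), c), pair(c, pair(a, c)))))   [R1 at 2.2.1]
3. pair(a, pair(a, g(pair(h(b), c), pair(c, pair(a, c)))))  →  pair(a, pair(a, g(pair(b, c), pair(c, pair(a, c)))))   [R1 at 2.2.1.1]
4. pair(a, pair(a, g(pair(b, c), pair(c, pair(a, c)))))  →  pair(a, pair(a, c))   [R7 at 2.2]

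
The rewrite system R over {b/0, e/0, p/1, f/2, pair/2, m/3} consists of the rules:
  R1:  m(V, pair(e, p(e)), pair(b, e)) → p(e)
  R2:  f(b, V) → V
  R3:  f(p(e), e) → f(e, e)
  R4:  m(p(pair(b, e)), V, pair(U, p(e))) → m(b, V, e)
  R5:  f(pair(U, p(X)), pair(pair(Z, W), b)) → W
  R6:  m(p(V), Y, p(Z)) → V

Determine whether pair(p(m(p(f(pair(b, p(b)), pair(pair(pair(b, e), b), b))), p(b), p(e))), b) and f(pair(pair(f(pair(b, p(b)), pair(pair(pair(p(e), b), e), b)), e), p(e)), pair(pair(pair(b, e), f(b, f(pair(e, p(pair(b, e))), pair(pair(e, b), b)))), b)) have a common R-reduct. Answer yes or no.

no — NF(t₁) = pair(p(b), b), NF(t₂) = b

Reduce t₁ = pair(p(m(p(f(pair(b, p(b)), pair(pair(pair(b, e), b), b))), p(b), p(e))), b):
1. pair(p(m(p(f(pair(b, p(b)), pair(pair(pair(b, e), b), b))), p(b), p(e))), b)  →  pair(p(f(pair(b, p(b)), pair(pair(pair(b, e), b), b))), b)   [R6 at 1.1]
2. pair(p(f(pair(b, p(b)), pair(pair(pair(b, e), b), b))), b)  →  pair(p(b), b)   [R5 at 1.1]

Reduce t₂ = f(pair(pair(f(pair(b, p(b)), pair(pair(pair(p(e), b), e), b)), e), p(e)), pair(pair(pair(b, e), f(b, f(pair(e, p(pair(b, e))), pair(pair(e, b), b)))), b)):
1. f(pair(pair(f(pair(b, p(b)), pair(pair(pair(p(e), b), e), b)), e), p(e)), pair(pair(pair(b, e), f(b, f(pair(e, p(pair(b, e))), pair(pair(e, b), b)))), b))  →  f(b, f(pair(e, p(pair(b, e))), pair(pair(e, b), b)))   [R5 at ε]
2. f(b, f(pair(e, p(pair(b, e))), pair(pair(e, b), b)))  →  f(pair(e, p(pair(b, e))), pair(pair(e, b), b))   [R2 at ε]
3. f(pair(e, p(pair(b, e))), pair(pair(e, b), b))  →  b   [R5 at ε]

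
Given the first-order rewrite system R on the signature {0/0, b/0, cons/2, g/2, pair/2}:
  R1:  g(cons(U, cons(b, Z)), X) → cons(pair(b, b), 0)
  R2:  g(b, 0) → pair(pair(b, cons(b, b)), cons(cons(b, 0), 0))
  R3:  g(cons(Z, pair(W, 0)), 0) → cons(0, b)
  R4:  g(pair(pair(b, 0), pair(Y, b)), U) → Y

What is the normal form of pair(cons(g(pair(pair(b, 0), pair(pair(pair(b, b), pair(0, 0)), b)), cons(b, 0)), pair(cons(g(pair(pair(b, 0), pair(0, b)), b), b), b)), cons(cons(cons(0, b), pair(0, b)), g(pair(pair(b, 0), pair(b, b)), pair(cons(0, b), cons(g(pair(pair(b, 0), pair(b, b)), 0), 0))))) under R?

1. pair(cons(g(pair(pair(b, 0), pair(pair(pair(b, b), pair(0, 0)), b)), cons(b, 0)), pair(cons(g(pair(pair(b, 0), pair(0, b)), b), b), b)), cons(cons(cons(0, b), pair(0, b)), g(pair(pair(b, 0), pair(b, b)), pair(cons(0, b), cons(g(pair(pair(b, 0), pair(b, b)), 0), 0)))))  →  pair(cons(pair(pair(b, b), pair(0, 0)), pair(cons(g(pair(pair(b, 0), pair(0, b)), b), b), b)), cons(cons(cons(0, b), pair(0, b)), g(pair(pair(b, 0), pair(b, b)), pair(cons(0, b), cons(g(pair(pair(b, 0), pair(b, b)), 0), 0)))))   [R4 at 1.1]
2. pair(cons(pair(pair(b, b), pair(0, 0)), pair(cons(g(pair(pair(b, 0), pair(0, b)), b), b), b)), cons(cons(cons(0, b), pair(0, b)), g(pair(pair(b, 0), pair(b, b)), pair(cons(0, b), cons(g(pair(pair(b, 0), pair(b, b)), 0), 0)))))  →  pair(cons(pair(pair(b, b), pair(0, 0)), pair(cons(0, b), b)), cons(cons(cons(0, b), pair(0, b)), g(pair(pair(b, 0), pair(b, b)), pair(cons(0, b), cons(g(pair(pair(b, 0), pair(b, b)), 0), 0)))))   [R4 at 1.2.1.1]
3. pair(cons(pair(pair(b, b), pair(0, 0)), pair(cons(0, b), b)), cons(cons(cons(0, b), pair(0, b)), g(pair(pair(b, 0), pair(b, b)), pair(cons(0, b), cons(g(pair(pair(b, 0), pair(b, b)), 0), 0)))))  →  pair(cons(pair(pair(b, b), pair(0, 0)), pair(cons(0, b), b)), cons(cons(cons(0, b), pair(0, b)), b))   [R4 at 2.2]

pair(cons(pair(pair(b, b), pair(0, 0)), pair(cons(0, b), b)), cons(cons(cons(0, b), pair(0, b)), b))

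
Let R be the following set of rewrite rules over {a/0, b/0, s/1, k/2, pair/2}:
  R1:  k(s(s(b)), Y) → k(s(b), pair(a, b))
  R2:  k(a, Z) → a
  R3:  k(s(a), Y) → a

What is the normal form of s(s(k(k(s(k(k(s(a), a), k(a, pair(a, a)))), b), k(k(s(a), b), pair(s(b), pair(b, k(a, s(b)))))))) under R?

1. s(s(k(k(s(k(k(s(a), a), k(a, pair(a, a)))), b), k(k(s(a), b), pair(s(b), pair(b, k(a, s(b))))))))  →  s(s(k(k(s(k(a, k(a, pair(a, a)))), b), k(k(s(a), b), pair(s(b), pair(b, k(a, s(b))))))))   [R3 at 1.1.1.1.1.1]
2. s(s(k(k(s(k(a, k(a, pair(a, a)))), b), k(k(s(a), b), pair(s(b), pair(b, k(a, s(b))))))))  →  s(s(k(k(s(a), b), k(k(s(a), b), pair(s(b), pair(b, k(a, s(b))))))))   [R2 at 1.1.1.1.1]
3. s(s(k(k(s(a), b), k(k(s(a), b), pair(s(b), pair(b, k(a, s(b))))))))  →  s(s(k(a, k(k(s(a), b), pair(s(b), pair(b, k(a, s(b))))))))   [R3 at 1.1.1]
4. s(s(k(a, k(k(s(a), b), pair(s(b), pair(b, k(a, s(b))))))))  →  s(s(a))   [R2 at 1.1]

s(s(a))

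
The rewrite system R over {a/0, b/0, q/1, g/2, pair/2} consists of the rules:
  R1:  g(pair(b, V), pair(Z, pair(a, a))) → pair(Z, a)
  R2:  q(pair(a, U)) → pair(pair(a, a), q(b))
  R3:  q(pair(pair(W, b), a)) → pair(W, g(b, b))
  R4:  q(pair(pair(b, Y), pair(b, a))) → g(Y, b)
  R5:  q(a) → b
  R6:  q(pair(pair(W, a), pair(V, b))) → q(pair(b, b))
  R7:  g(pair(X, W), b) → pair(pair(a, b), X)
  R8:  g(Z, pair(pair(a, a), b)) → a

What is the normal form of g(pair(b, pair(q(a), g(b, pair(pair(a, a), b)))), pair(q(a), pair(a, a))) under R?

pair(b, a)

1. g(pair(b, pair(q(a), g(b, pair(pair(a, a), b)))), pair(q(a), pair(a, a)))  →  pair(q(a), a)   [R1 at ε]
2. pair(q(a), a)  →  pair(b, a)   [R5 at 1]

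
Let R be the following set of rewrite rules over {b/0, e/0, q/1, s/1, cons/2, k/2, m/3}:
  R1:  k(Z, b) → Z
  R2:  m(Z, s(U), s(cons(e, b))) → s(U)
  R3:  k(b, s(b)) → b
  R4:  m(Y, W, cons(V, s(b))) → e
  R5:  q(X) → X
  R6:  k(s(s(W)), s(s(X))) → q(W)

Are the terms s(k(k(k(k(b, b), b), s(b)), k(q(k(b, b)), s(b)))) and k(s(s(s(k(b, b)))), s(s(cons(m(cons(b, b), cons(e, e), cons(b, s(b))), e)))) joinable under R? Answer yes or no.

yes — NF(t₁) = s(b), NF(t₂) = s(b)

Reduce t₁ = s(k(k(k(k(b, b), b), s(b)), k(q(k(b, b)), s(b)))):
1. s(k(k(k(k(b, b), b), s(b)), k(q(k(b, b)), s(b))))  →  s(k(k(k(b, b), s(b)), k(q(k(b, b)), s(b))))   [R1 at 1.1.1]
2. s(k(k(k(b, b), s(b)), k(q(k(b, b)), s(b))))  →  s(k(k(b, s(b)), k(q(k(b, b)), s(b))))   [R1 at 1.1.1]
3. s(k(k(b, s(b)), k(q(k(b, b)), s(b))))  →  s(k(b, k(q(k(b, b)), s(b))))   [R3 at 1.1]
4. s(k(b, k(q(k(b, b)), s(b))))  →  s(k(b, k(k(b, b), s(b))))   [R5 at 1.2.1]
5. s(k(b, k(k(b, b), s(b))))  →  s(k(b, k(b, s(b))))   [R1 at 1.2.1]
6. s(k(b, k(b, s(b))))  →  s(k(b, b))   [R3 at 1.2]
7. s(k(b, b))  →  s(b)   [R1 at 1]

Reduce t₂ = k(s(s(s(k(b, b)))), s(s(cons(m(cons(b, b), cons(e, e), cons(b, s(b))), e)))):
1. k(s(s(s(k(b, b)))), s(s(cons(m(cons(b, b), cons(e, e), cons(b, s(b))), e))))  →  q(s(k(b, b)))   [R6 at ε]
2. q(s(k(b, b)))  →  s(k(b, b))   [R5 at ε]
3. s(k(b, b))  →  s(b)   [R1 at 1]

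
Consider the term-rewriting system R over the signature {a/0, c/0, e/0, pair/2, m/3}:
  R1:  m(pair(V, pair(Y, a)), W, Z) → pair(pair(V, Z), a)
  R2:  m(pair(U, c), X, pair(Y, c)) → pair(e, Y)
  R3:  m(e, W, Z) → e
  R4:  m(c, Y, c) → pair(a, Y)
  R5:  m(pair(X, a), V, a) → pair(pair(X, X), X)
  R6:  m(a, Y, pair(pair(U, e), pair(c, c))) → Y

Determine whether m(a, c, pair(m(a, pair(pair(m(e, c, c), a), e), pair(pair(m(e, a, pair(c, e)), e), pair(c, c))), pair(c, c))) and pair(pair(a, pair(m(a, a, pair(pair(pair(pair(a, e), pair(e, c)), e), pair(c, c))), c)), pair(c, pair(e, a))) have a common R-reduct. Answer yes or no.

no — NF(t₁) = c, NF(t₂) = pair(pair(a, pair(a, c)), pair(c, pair(e, a)))

Reduce t₁ = m(a, c, pair(m(a, pair(pair(m(e, c, c), a), e), pair(pair(m(e, a, pair(c, e)), e), pair(c, c))), pair(c, c))):
1. m(a, c, pair(m(a, pair(pair(m(e, c, c), a), e), pair(pair(m(e, a, pair(c, e)), e), pair(c, c))), pair(c, c)))  →  m(a, c, pair(pair(pair(m(e, c, c), a), e), pair(c, c)))   [R6 at 3.1]
2. m(a, c, pair(pair(pair(m(e, c, c), a), e), pair(c, c)))  →  c   [R6 at ε]

Reduce t₂ = pair(pair(a, pair(m(a, a, pair(pair(pair(pair(a, e), pair(e, c)), e), pair(c, c))), c)), pair(c, pair(e, a))):
1. pair(pair(a, pair(m(a, a, pair(pair(pair(pair(a, e), pair(e, c)), e), pair(c, c))), c)), pair(c, pair(e, a)))  →  pair(pair(a, pair(a, c)), pair(c, pair(e, a)))   [R6 at 1.2.1]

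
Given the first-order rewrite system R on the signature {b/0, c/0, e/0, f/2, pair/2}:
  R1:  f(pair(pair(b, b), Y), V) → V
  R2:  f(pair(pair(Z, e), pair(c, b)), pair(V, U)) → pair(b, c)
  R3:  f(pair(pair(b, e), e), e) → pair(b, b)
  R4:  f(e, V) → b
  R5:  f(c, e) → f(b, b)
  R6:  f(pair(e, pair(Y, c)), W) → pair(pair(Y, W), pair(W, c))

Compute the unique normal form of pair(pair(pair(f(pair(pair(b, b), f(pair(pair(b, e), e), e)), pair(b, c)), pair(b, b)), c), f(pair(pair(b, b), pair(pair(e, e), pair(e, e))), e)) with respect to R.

pair(pair(pair(pair(b, c), pair(b, b)), c), e)

1. pair(pair(pair(f(pair(pair(b, b), f(pair(pair(b, e), e), e)), pair(b, c)), pair(b, b)), c), f(pair(pair(b, b), pair(pair(e, e), pair(e, e))), e))  →  pair(pair(pair(pair(b, c), pair(b, b)), c), f(pair(pair(b, b), pair(pair(e, e), pair(e, e))), e))   [R1 at 1.1.1]
2. pair(pair(pair(pair(b, c), pair(b, b)), c), f(pair(pair(b, b), pair(pair(e, e), pair(e, e))), e))  →  pair(pair(pair(pair(b, c), pair(b, b)), c), e)   [R1 at 2]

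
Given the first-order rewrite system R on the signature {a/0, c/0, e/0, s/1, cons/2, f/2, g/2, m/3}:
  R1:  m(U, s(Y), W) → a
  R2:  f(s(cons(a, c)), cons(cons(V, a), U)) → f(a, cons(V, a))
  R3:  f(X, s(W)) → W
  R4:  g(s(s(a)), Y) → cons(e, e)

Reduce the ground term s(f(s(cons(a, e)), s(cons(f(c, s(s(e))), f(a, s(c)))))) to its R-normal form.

1. s(f(s(cons(a, e)), s(cons(f(c, s(s(e))), f(a, s(c))))))  →  s(cons(f(c, s(s(e))), f(a, s(c))))   [R3 at 1]
2. s(cons(f(c, s(s(e))), f(a, s(c))))  →  s(cons(s(e), f(a, s(c))))   [R3 at 1.1]
3. s(cons(s(e), f(a, s(c))))  →  s(cons(s(e), c))   [R3 at 1.2]

s(cons(s(e), c))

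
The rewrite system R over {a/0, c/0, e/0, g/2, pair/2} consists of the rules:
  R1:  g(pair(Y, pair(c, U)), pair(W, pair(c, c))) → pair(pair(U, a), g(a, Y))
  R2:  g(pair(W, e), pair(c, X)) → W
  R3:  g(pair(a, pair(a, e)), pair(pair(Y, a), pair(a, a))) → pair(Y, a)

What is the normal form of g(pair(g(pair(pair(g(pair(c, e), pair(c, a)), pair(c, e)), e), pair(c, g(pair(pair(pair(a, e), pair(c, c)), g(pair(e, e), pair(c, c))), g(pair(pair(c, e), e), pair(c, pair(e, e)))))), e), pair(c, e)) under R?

pair(c, pair(c, e))

1. g(pair(g(pair(pair(g(pair(c, e), pair(c, a)), pair(c, e)), e), pair(c, g(pair(pair(pair(a, e), pair(c, c)), g(pair(e, e), pair(c, c))), g(pair(pair(c, e), e), pair(c, pair(e, e)))))), e), pair(c, e))  →  g(pair(pair(g(pair(c, e), pair(c, a)), pair(c, e)), e), pair(c, g(pair(pair(pair(a, e), pair(c, c)), g(pair(e, e), pair(c, c))), g(pair(pair(c, e), e), pair(c, pair(e, e))))))   [R2 at ε]
2. g(pair(pair(g(pair(c, e), pair(c, a)), pair(c, e)), e), pair(c, g(pair(pair(pair(a, e), pair(c, c)), g(pair(e, e), pair(c, c))), g(pair(pair(c, e), e), pair(c, pair(e, e))))))  →  pair(g(pair(c, e), pair(c, a)), pair(c, e))   [R2 at ε]
3. pair(g(pair(c, e), pair(c, a)), pair(c, e))  →  pair(c, pair(c, e))   [R2 at 1]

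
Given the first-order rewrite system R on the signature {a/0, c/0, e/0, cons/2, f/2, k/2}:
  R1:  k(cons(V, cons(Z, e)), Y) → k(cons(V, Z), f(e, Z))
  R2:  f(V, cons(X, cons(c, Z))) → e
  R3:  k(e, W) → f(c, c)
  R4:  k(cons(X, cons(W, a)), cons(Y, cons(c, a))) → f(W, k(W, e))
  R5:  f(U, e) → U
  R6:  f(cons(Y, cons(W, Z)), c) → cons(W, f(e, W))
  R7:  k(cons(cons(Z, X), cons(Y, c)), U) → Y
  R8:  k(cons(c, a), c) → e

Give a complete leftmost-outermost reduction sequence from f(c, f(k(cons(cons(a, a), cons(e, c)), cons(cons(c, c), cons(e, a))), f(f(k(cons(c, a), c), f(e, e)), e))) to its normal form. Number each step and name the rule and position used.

1. f(c, f(k(cons(cons(a, a), cons(e, c)), cons(cons(c, c), cons(e, a))), f(f(k(cons(c, a), c), f(e, e)), e)))  →  f(c, f(e, f(f(k(cons(c, a), c), f(e, e)), e)))   [R7 at 2.1]
2. f(c, f(e, f(f(k(cons(c, a), c), f(e, e)), e)))  →  f(c, f(e, f(k(cons(c, a), c), f(e, e))))   [R5 at 2.2]
3. f(c, f(e, f(k(cons(c, a), c), f(e, e))))  →  f(c, f(e, f(e, f(e, e))))   [R8 at 2.2.1]
4. f(c, f(e, f(e, f(e, e))))  →  f(c, f(e, f(e, e)))   [R5 at 2.2.2]
5. f(c, f(e, f(e, e)))  →  f(c, f(e, e))   [R5 at 2.2]
6. f(c, f(e, e))  →  f(c, e)   [R5 at 2]
7. f(c, e)  →  c   [R5 at ε]

c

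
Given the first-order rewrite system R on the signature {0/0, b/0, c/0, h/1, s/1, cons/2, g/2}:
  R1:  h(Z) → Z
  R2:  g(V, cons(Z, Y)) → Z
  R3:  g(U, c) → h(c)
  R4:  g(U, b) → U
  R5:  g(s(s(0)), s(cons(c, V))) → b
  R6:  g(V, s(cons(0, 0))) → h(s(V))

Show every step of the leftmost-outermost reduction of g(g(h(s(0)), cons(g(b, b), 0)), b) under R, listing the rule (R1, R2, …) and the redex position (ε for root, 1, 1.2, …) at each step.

b

1. g(g(h(s(0)), cons(g(b, b), 0)), b)  →  g(h(s(0)), cons(g(b, b), 0))   [R4 at ε]
2. g(h(s(0)), cons(g(b, b), 0))  →  g(b, b)   [R2 at ε]
3. g(b, b)  →  b   [R4 at ε]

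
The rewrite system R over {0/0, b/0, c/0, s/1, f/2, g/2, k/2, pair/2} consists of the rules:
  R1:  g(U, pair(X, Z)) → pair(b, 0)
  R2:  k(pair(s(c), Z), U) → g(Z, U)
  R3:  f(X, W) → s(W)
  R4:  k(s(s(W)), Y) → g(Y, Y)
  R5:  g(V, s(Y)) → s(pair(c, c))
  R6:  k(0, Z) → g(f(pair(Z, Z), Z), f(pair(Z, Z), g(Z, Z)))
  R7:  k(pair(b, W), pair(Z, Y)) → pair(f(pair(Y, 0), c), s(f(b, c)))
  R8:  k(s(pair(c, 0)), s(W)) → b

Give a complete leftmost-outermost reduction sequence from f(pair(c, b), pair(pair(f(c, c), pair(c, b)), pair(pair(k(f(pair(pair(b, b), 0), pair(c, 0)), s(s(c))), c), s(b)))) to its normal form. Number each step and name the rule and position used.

s(pair(pair(s(c), pair(c, b)), pair(pair(b, c), s(b))))

1. f(pair(c, b), pair(pair(f(c, c), pair(c, b)), pair(pair(k(f(pair(pair(b, b), 0), pair(c, 0)), s(s(c))), c), s(b))))  →  s(pair(pair(f(c, c), pair(c, b)), pair(pair(k(f(pair(pair(b, b), 0), pair(c, 0)), s(s(c))), c), s(b))))   [R3 at ε]
2. s(pair(pair(f(c, c), pair(c, b)), pair(pair(k(f(pair(pair(b, b), 0), pair(c, 0)), s(s(c))), c), s(b))))  →  s(pair(pair(s(c), pair(c, b)), pair(pair(k(f(pair(pair(b, b), 0), pair(c, 0)), s(s(c))), c), s(b))))   [R3 at 1.1.1]
3. s(pair(pair(s(c), pair(c, b)), pair(pair(k(f(pair(pair(b, b), 0), pair(c, 0)), s(s(c))), c), s(b))))  →  s(pair(pair(s(c), pair(c, b)), pair(pair(k(s(pair(c, 0)), s(s(c))), c), s(b))))   [R3 at 1.2.1.1.1]
4. s(pair(pair(s(c), pair(c, b)), pair(pair(k(s(pair(c, 0)), s(s(c))), c), s(b))))  →  s(pair(pair(s(c), pair(c, b)), pair(pair(b, c), s(b))))   [R8 at 1.2.1.1]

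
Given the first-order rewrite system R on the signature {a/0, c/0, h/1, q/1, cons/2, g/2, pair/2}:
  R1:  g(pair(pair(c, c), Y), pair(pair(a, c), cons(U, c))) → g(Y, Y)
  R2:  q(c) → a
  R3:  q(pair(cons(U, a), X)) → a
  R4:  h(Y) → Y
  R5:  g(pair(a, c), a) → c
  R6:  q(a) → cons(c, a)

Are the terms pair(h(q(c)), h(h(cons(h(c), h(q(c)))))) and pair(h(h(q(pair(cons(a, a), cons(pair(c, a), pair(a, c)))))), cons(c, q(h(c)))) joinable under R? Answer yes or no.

Reduce t₁ = pair(h(q(c)), h(h(cons(h(c), h(q(c)))))):
1. pair(h(q(c)), h(h(cons(h(c), h(q(c))))))  →  pair(q(c), h(h(cons(h(c), h(q(c))))))   [R4 at 1]
2. pair(q(c), h(h(cons(h(c), h(q(c))))))  →  pair(a, h(h(cons(h(c), h(q(c))))))   [R2 at 1]
3. pair(a, h(h(cons(h(c), h(q(c))))))  →  pair(a, h(cons(h(c), h(q(c)))))   [R4 at 2]
4. pair(a, h(cons(h(c), h(q(c)))))  →  pair(a, cons(h(c), h(q(c))))   [R4 at 2]
5. pair(a, cons(h(c), h(q(c))))  →  pair(a, cons(c, h(q(c))))   [R4 at 2.1]
6. pair(a, cons(c, h(q(c))))  →  pair(a, cons(c, q(c)))   [R4 at 2.2]
7. pair(a, cons(c, q(c)))  →  pair(a, cons(c, a))   [R2 at 2.2]

Reduce t₂ = pair(h(h(q(pair(cons(a, a), cons(pair(c, a), pair(a, c)))))), cons(c, q(h(c)))):
1. pair(h(h(q(pair(cons(a, a), cons(pair(c, a), pair(a, c)))))), cons(c, q(h(c))))  →  pair(h(q(pair(cons(a, a), cons(pair(c, a), pair(a, c))))), cons(c, q(h(c))))   [R4 at 1]
2. pair(h(q(pair(cons(a, a), cons(pair(c, a), pair(a, c))))), cons(c, q(h(c))))  →  pair(q(pair(cons(a, a), cons(pair(c, a), pair(a, c)))), cons(c, q(h(c))))   [R4 at 1]
3. pair(q(pair(cons(a, a), cons(pair(c, a), pair(a, c)))), cons(c, q(h(c))))  →  pair(a, cons(c, q(h(c))))   [R3 at 1]
4. pair(a, cons(c, q(h(c))))  →  pair(a, cons(c, q(c)))   [R4 at 2.2.1]
5. pair(a, cons(c, q(c)))  →  pair(a, cons(c, a))   [R2 at 2.2]

yes — NF(t₁) = pair(a, cons(c, a)), NF(t₂) = pair(a, cons(c, a))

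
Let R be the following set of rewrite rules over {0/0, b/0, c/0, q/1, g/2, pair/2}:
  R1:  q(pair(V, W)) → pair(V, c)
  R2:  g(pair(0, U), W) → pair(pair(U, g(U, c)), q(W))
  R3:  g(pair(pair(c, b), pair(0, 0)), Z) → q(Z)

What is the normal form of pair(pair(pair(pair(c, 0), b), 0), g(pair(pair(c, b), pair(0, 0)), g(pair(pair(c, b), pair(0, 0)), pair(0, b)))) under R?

1. pair(pair(pair(pair(c, 0), b), 0), g(pair(pair(c, b), pair(0, 0)), g(pair(pair(c, b), pair(0, 0)), pair(0, b))))  →  pair(pair(pair(pair(c, 0), b), 0), q(g(pair(pair(c, b), pair(0, 0)), pair(0, b))))   [R3 at 2]
2. pair(pair(pair(pair(c, 0), b), 0), q(g(pair(pair(c, b), pair(0, 0)), pair(0, b))))  →  pair(pair(pair(pair(c, 0), b), 0), q(q(pair(0, b))))   [R3 at 2.1]
3. pair(pair(pair(pair(c, 0), b), 0), q(q(pair(0, b))))  →  pair(pair(pair(pair(c, 0), b), 0), q(pair(0, c)))   [R1 at 2.1]
4. pair(pair(pair(pair(c, 0), b), 0), q(pair(0, c)))  →  pair(pair(pair(pair(c, 0), b), 0), pair(0, c))   [R1 at 2]

pair(pair(pair(pair(c, 0), b), 0), pair(0, c))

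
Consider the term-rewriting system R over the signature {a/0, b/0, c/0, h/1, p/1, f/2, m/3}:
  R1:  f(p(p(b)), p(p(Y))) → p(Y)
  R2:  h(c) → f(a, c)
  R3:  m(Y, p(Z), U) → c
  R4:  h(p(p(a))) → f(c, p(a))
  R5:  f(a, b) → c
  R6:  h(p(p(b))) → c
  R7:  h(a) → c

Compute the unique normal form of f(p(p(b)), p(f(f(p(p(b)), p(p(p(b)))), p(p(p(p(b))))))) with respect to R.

1. f(p(p(b)), p(f(f(p(p(b)), p(p(p(b)))), p(p(p(p(b)))))))  →  f(p(p(b)), p(f(p(p(b)), p(p(p(p(b)))))))   [R1 at 2.1.1]
2. f(p(p(b)), p(f(p(p(b)), p(p(p(p(b)))))))  →  f(p(p(b)), p(p(p(p(b)))))   [R1 at 2.1]
3. f(p(p(b)), p(p(p(p(b)))))  →  p(p(p(b)))   [R1 at ε]

p(p(p(b)))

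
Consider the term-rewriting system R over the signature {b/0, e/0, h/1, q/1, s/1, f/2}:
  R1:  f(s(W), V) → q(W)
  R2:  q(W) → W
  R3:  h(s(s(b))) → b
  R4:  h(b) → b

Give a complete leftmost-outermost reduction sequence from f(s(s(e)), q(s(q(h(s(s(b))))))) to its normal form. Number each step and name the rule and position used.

s(e)

1. f(s(s(e)), q(s(q(h(s(s(b)))))))  →  q(s(e))   [R1 at ε]
2. q(s(e))  →  s(e)   [R2 at ε]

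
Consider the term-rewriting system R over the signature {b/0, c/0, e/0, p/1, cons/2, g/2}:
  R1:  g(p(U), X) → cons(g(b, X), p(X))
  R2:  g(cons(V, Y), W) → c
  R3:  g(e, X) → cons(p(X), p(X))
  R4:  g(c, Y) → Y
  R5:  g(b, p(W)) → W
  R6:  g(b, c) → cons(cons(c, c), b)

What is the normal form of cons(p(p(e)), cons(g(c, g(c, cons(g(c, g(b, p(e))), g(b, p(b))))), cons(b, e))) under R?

1. cons(p(p(e)), cons(g(c, g(c, cons(g(c, g(b, p(e))), g(b, p(b))))), cons(b, e)))  →  cons(p(p(e)), cons(g(c, cons(g(c, g(b, p(e))), g(b, p(b)))), cons(b, e)))   [R4 at 2.1]
2. cons(p(p(e)), cons(g(c, cons(g(c, g(b, p(e))), g(b, p(b)))), cons(b, e)))  →  cons(p(p(e)), cons(cons(g(c, g(b, p(e))), g(b, p(b))), cons(b, e)))   [R4 at 2.1]
3. cons(p(p(e)), cons(cons(g(c, g(b, p(e))), g(b, p(b))), cons(b, e)))  →  cons(p(p(e)), cons(cons(g(b, p(e)), g(b, p(b))), cons(b, e)))   [R4 at 2.1.1]
4. cons(p(p(e)), cons(cons(g(b, p(e)), g(b, p(b))), cons(b, e)))  →  cons(p(p(e)), cons(cons(e, g(b, p(b))), cons(b, e)))   [R5 at 2.1.1]
5. cons(p(p(e)), cons(cons(e, g(b, p(b))), cons(b, e)))  →  cons(p(p(e)), cons(cons(e, b), cons(b, e)))   [R5 at 2.1.2]

cons(p(p(e)), cons(cons(e, b), cons(b, e)))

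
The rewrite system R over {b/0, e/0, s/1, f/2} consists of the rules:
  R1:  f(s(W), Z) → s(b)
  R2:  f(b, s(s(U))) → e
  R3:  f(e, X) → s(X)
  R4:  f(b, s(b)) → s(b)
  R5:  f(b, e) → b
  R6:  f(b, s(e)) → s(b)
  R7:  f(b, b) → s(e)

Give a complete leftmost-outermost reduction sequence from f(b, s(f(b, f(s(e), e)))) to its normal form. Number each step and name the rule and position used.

1. f(b, s(f(b, f(s(e), e))))  →  f(b, s(f(b, s(b))))   [R1 at 2.1.2]
2. f(b, s(f(b, s(b))))  →  f(b, s(s(b)))   [R4 at 2.1]
3. f(b, s(s(b)))  →  e   [R2 at ε]

e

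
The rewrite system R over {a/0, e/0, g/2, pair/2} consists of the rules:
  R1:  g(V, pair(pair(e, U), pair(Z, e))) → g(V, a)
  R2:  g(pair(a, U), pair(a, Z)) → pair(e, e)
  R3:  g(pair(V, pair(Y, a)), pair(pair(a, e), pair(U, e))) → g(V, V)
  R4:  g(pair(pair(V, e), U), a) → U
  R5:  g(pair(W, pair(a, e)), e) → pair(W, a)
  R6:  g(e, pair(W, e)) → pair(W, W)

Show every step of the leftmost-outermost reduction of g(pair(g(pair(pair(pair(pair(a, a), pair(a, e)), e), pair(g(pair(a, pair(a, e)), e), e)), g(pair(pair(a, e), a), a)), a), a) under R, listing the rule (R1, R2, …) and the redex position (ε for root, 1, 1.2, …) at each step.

1. g(pair(g(pair(pair(pair(pair(a, a), pair(a, e)), e), pair(g(pair(a, pair(a, e)), e), e)), g(pair(pair(a, e), a), a)), a), a)  →  g(pair(g(pair(pair(pair(pair(a, a), pair(a, e)), e), pair(pair(a, a), e)), g(pair(pair(a, e), a), a)), a), a)   [R5 at 1.1.1.2.1]
2. g(pair(g(pair(pair(pair(pair(a, a), pair(a, e)), e), pair(pair(a, a), e)), g(pair(pair(a, e), a), a)), a), a)  →  g(pair(g(pair(pair(pair(pair(a, a), pair(a, e)), e), pair(pair(a, a), e)), a), a), a)   [R4 at 1.1.2]
3. g(pair(g(pair(pair(pair(pair(a, a), pair(a, e)), e), pair(pair(a, a), e)), a), a), a)  →  g(pair(pair(pair(a, a), e), a), a)   [R4 at 1.1]
4. g(pair(pair(pair(a, a), e), a), a)  →  a   [R4 at ε]

a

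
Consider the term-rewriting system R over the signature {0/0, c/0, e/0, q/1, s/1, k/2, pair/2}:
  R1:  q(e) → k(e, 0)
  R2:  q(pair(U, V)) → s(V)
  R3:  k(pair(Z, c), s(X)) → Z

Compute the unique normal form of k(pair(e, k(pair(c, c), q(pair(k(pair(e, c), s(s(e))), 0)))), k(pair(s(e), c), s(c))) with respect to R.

1. k(pair(e, k(pair(c, c), q(pair(k(pair(e, c), s(s(e))), 0)))), k(pair(s(e), c), s(c)))  →  k(pair(e, k(pair(c, c), s(0))), k(pair(s(e), c), s(c)))   [R2 at 1.2.2]
2. k(pair(e, k(pair(c, c), s(0))), k(pair(s(e), c), s(c)))  →  k(pair(e, c), k(pair(s(e), c), s(c)))   [R3 at 1.2]
3. k(pair(e, c), k(pair(s(e), c), s(c)))  →  k(pair(e, c), s(e))   [R3 at 2]
4. k(pair(e, c), s(e))  →  e   [R3 at ε]

e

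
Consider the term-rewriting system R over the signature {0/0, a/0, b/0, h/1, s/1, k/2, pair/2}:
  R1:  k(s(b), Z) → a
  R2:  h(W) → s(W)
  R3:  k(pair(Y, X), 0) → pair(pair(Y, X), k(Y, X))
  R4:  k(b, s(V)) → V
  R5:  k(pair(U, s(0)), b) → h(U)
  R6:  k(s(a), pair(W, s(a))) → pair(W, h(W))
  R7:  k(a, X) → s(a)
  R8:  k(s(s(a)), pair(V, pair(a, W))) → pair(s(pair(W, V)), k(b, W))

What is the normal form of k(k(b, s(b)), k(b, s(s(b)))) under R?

b

1. k(k(b, s(b)), k(b, s(s(b))))  →  k(b, k(b, s(s(b))))   [R4 at 1]
2. k(b, k(b, s(s(b))))  →  k(b, s(b))   [R4 at 2]
3. k(b, s(b))  →  b   [R4 at ε]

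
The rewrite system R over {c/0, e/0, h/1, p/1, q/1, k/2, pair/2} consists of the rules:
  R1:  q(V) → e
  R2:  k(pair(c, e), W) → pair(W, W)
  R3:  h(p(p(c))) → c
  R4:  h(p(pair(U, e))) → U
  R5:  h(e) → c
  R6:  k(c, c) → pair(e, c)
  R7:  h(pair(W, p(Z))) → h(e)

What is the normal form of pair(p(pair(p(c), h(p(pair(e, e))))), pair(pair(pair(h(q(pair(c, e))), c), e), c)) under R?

1. pair(p(pair(p(c), h(p(pair(e, e))))), pair(pair(pair(h(q(pair(c, e))), c), e), c))  →  pair(p(pair(p(c), e)), pair(pair(pair(h(q(pair(c, e))), c), e), c))   [R4 at 1.1.2]
2. pair(p(pair(p(c), e)), pair(pair(pair(h(q(pair(c, e))), c), e), c))  →  pair(p(pair(p(c), e)), pair(pair(pair(h(e), c), e), c))   [R1 at 2.1.1.1.1]
3. pair(p(pair(p(c), e)), pair(pair(pair(h(e), c), e), c))  →  pair(p(pair(p(c), e)), pair(pair(pair(c, c), e), c))   [R5 at 2.1.1.1]

pair(p(pair(p(c), e)), pair(pair(pair(c, c), e), c))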